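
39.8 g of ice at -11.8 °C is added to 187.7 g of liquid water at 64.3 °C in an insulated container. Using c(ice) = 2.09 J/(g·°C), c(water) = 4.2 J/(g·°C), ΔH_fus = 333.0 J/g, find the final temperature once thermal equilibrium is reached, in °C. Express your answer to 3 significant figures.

T_f = 38.2 °C

Heat to bring ice to 0 °C and melt it: q₁ = 39.8×2.09×11.8 + 39.8×333.0 = 14235 J
Heat the water can supply cooling to 0 °C: 187.7×4.2×64.3 = 50690.3 J > q₁, so all ice melts.
Energy balance: 187.7×4.2×(64.3 − T) = 14235 + 39.8×4.2×(T − 0)
788.34(64.3 − T) = 14235 + 167.16 T
50690.3 − 14235 = 955.50 T
T = 36455.3 / 955.50 = 38.15 °C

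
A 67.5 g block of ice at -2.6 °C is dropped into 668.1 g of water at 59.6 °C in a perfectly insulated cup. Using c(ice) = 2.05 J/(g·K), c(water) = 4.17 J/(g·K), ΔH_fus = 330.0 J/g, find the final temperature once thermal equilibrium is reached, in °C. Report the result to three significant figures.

Heat to bring ice to 0 °C and melt it: q₁ = 67.5×2.05×2.6 + 67.5×330.0 = 22635 J
Heat the water can supply cooling to 0 °C: 668.1×4.17×59.6 = 166044 J > q₁, so all ice melts.
Energy balance: 668.1×4.17×(59.6 − T) = 22635 + 67.5×4.17×(T − 0)
2785.977(59.6 − T) = 22635 + 281.475 T
166044 − 22635 = 3067.452 T
T = 143409 / 3067.452 = 46.75 °C

T_f = 46.8 °C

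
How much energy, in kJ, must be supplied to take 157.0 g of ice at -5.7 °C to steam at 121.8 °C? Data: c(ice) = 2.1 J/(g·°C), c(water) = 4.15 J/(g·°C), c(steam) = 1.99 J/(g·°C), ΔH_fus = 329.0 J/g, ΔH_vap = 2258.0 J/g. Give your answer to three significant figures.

q1 (heat ice -5.7→0.0 °C): 157.0 × 2.1 × 5.7 = 1879 J
q2 (melt at 0 °C): 157.0 × 329.0 = 51653 J
q3 (heat water 0.0→100.0 °C): 157.0 × 4.15 × 100.0 = 65155 J
q4 (vaporize at 100 °C): 157.0 × 2258.0 = 354506 J
q5 (heat steam 100.0→121.8 °C): 157.0 × 1.99 × 21.8 = 6811 J
Total: 1879 + 51653 + 65155 + 354506 + 6811 = 480004 J = 480 kJ

q = 480 kJ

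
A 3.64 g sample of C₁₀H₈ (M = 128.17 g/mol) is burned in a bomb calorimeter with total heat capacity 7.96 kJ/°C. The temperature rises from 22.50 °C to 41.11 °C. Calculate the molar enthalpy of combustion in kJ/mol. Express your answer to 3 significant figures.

ΔH = -5220 kJ/mol

ΔT = 41.11 − 22.50 = 18.61 °C
q_cal = C_cal × ΔT = 7.96 × 18.61 = 148.1356 kJ
n = 3.64 / 128.17 = 0.02840 mol
q_rxn = −q_cal = -148.1356 kJ
ΔH = -148.1356 / 0.02840 = -5216 kJ/mol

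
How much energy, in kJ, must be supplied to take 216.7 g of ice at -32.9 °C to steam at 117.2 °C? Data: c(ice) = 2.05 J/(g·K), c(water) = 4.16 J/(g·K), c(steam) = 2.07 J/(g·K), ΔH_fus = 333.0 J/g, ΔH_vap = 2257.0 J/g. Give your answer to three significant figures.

q = 674 kJ

q1 (heat ice -32.9→0.0 °C): 216.7 × 2.05 × 32.9 = 14615 J
q2 (melt at 0 °C): 216.7 × 333.0 = 72161 J
q3 (heat water 0.0→100.0 °C): 216.7 × 4.16 × 100.0 = 90147 J
q4 (vaporize at 100 °C): 216.7 × 2257.0 = 489092 J
q5 (heat steam 100.0→117.2 °C): 216.7 × 2.07 × 17.2 = 7715 J
Total: 14615 + 72161 + 90147 + 489092 + 7715 = 673730 J = 674 kJ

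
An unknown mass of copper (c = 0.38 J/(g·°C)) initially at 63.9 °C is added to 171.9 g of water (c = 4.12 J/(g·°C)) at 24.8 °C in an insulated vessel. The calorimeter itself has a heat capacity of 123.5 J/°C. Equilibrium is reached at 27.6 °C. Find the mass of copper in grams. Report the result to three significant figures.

q_gained = (171.9 × 4.12 + 123.5) × (27.6 − 24.8) = 2329 J
q_lost = m × 0.38 × (63.9 − 27.6) = 13.794 m
m = 2329 / 13.794 = 169 g

m = 169 g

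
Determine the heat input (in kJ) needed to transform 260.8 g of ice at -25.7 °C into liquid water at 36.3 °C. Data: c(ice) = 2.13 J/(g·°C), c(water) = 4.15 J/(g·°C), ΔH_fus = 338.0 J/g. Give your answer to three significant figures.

q = 142 kJ

q1 (heat ice -25.7→0.0 °C): 260.8 × 2.13 × 25.7 = 14276 J
q2 (melt at 0 °C): 260.8 × 338.0 = 88150 J
q3 (heat water 0.0→36.3 °C): 260.8 × 4.15 × 36.3 = 39288 J
Total: 14276 + 88150 + 39288 = 141714 J = 142 kJ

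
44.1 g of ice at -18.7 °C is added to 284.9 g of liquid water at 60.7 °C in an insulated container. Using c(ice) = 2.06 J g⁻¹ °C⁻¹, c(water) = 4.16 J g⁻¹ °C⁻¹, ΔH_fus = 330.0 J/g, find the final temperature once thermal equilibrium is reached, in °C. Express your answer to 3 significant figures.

Heat to bring ice to 0 °C and melt it: q₁ = 44.1×2.06×18.7 + 44.1×330.0 = 16252 J
Heat the water can supply cooling to 0 °C: 284.9×4.16×60.7 = 71940.7 J > q₁, so all ice melts.
Energy balance: 284.9×4.16×(60.7 − T) = 16252 + 44.1×4.16×(T − 0)
1185.184(60.7 − T) = 16252 + 183.456 T
71940.7 − 16252 = 1368.640 T
T = 55688.7 / 1368.640 = 40.69 °C

T_f = 40.7 °C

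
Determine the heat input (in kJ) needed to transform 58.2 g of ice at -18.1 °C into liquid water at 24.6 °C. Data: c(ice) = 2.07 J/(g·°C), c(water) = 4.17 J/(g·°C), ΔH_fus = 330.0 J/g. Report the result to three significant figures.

q1 (heat ice -18.1→0.0 °C): 58.2 × 2.07 × 18.1 = 2181 J
q2 (melt at 0 °C): 58.2 × 330.0 = 19206 J
q3 (heat water 0.0→24.6 °C): 58.2 × 4.17 × 24.6 = 5970 J
Total: 2181 + 19206 + 5970 = 27357 J = 27.4 kJ

q = 27.4 kJ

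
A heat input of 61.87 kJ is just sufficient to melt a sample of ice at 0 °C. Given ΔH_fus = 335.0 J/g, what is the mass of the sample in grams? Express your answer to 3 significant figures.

m = 185 g

m = q / ΔH_fus = 61870 J / 335.0 J/g = 185 g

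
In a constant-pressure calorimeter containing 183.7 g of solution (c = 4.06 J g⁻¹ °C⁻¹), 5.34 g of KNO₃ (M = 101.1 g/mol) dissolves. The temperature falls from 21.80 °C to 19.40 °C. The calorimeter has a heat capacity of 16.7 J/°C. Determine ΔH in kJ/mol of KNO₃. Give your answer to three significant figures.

ΔH = 34.6 kJ/mol

|ΔT| = |19.40 − 21.80| = 2.40 °C
|q_surr| = (183.7 × 4.06 + 16.7) × 2.40 = 762.522 × 2.40 = 1830 J
n(KNO₃) = 5.34 / 101.1 = 0.05282 mol
Temperature fell, so q_rxn = +|q_surr| = 1.830 kJ
ΔH = q_rxn / n = 34.646 kJ/mol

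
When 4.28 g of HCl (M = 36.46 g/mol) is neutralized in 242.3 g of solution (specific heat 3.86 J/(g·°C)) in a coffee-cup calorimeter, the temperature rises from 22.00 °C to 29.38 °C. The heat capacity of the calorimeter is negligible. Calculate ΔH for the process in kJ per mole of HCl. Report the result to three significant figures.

ΔH = -58.8 kJ/mol

|ΔT| = |29.38 − 22.00| = 7.38 °C
|q_surr| = (242.3 × 3.86) × 7.38 = 935.278 × 7.38 = 6902 J
n(HCl) = 4.28 / 36.46 = 0.1174 mol
Temperature rose, so q_rxn = −|q_surr| = -6.902 kJ
ΔH = q_rxn / n = -58.79 kJ/mol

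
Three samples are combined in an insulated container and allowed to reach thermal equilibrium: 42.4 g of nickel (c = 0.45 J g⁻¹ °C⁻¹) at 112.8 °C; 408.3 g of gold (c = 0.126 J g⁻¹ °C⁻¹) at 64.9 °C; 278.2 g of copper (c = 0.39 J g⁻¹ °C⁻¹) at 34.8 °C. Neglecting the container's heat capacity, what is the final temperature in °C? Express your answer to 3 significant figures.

T_f = 51.8 °C

Σ mᵢcᵢ(T − Tᵢ) = 0  ⇒  T = Σ mᵢcᵢTᵢ / Σ mᵢcᵢ
Σ mᵢcᵢ = 42.4×0.45 + 408.3×0.126 + 278.2×0.39 = 179.0238
Σ mᵢcᵢTᵢ = 19.08×112.8 + 51.4458×64.9 + 108.498×34.8 = 9266.8
T = 9266.8 / 179.0238 = 51.76 °C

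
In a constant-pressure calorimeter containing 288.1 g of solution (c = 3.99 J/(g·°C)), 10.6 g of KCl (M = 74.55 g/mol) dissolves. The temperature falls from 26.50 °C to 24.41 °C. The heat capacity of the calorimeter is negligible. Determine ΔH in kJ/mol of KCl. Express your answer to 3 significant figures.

|ΔT| = |24.41 − 26.50| = 2.09 °C
|q_surr| = (288.1 × 3.99) × 2.09 = 1149.519 × 2.09 = 2402 J
n(KCl) = 10.6 / 74.55 = 0.1422 mol
Temperature fell, so q_rxn = +|q_surr| = 2.402 kJ
ΔH = q_rxn / n = 16.89 kJ/mol

ΔH = 16.9 kJ/mol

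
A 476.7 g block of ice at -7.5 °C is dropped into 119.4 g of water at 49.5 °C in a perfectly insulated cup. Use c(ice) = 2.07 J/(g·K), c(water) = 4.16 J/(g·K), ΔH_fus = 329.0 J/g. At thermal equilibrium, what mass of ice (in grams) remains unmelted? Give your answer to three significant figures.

Heat to warm all ice to 0 °C: 476.7×2.07×7.5 = 7400.8 J
Heat released by water cooling to 0 °C: 119.4×4.16×49.5 = 24587 J
24587 J < 7400.8 + 476.7×329.0 = 164235.1 J, so not all ice melts; final T = 0 °C.
Heat left for melting: 24587 − 7400.8 = 17186.2 J
Mass melted = 17186.2 / 329.0 = 52.24 g
Ice remaining = 476.7 − 52.24 = 424.46 g

m_ice remaining = 424 g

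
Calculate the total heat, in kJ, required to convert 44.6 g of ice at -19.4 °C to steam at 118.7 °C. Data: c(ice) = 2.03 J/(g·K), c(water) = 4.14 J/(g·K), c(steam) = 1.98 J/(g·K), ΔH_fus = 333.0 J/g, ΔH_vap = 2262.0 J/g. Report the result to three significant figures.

q = 138 kJ

q1 (heat ice -19.4→0.0 °C): 44.6 × 2.03 × 19.4 = 1756 J
q2 (melt at 0 °C): 44.6 × 333.0 = 14852 J
q3 (heat water 0.0→100.0 °C): 44.6 × 4.14 × 100.0 = 18464 J
q4 (vaporize at 100 °C): 44.6 × 2262.0 = 100885 J
q5 (heat steam 100.0→118.7 °C): 44.6 × 1.98 × 18.7 = 1651 J
Total: 1756 + 14852 + 18464 + 100885 + 1651 = 137608 J = 138 kJ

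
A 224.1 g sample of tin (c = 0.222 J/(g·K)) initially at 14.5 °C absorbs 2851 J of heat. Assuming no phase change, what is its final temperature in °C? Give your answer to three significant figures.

T_f = 71.8 °C

ΔT = q / (m c) = 2851 / (224.1 × 0.222) = 57.31 °C
T_f = 14.5 + 57.31 = 71.81 °C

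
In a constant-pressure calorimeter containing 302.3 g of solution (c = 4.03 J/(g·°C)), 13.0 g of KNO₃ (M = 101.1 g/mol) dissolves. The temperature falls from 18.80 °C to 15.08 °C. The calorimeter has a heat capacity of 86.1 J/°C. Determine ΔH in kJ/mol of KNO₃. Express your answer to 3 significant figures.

ΔH = 37.7 kJ/mol

|ΔT| = |15.08 − 18.80| = 3.72 °C
|q_surr| = (302.3 × 4.03 + 86.1) × 3.72 = 1304.369 × 3.72 = 4852 J
n(KNO₃) = 13.0 / 101.1 = 0.1286 mol
Temperature fell, so q_rxn = +|q_surr| = 4.852 kJ
ΔH = q_rxn / n = 37.73 kJ/mol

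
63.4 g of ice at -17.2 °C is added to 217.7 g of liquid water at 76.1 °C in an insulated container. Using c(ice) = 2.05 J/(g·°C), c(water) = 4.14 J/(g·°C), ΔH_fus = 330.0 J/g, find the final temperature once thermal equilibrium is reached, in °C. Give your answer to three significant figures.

Heat to bring ice to 0 °C and melt it: q₁ = 63.4×2.05×17.2 + 63.4×330.0 = 23157 J
Heat the water can supply cooling to 0 °C: 217.7×4.14×76.1 = 68587.3 J > q₁, so all ice melts.
Energy balance: 217.7×4.14×(76.1 − T) = 23157 + 63.4×4.14×(T − 0)
901.278(76.1 − T) = 23157 + 262.476 T
68587.3 − 23157 = 1163.754 T
T = 45430.3 / 1163.754 = 39.04 °C

T_f = 39.0 °C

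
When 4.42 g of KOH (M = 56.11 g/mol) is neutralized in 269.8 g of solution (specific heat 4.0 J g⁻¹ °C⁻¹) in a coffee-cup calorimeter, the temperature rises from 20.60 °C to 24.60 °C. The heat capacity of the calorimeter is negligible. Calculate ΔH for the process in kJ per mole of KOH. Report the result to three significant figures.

ΔH = -54.8 kJ/mol

|ΔT| = |24.60 − 20.60| = 4.00 °C
|q_surr| = (269.8 × 4.0) × 4.00 = 1079.2 × 4.00 = 4317 J
n(KOH) = 4.42 / 56.11 = 0.07877 mol
Temperature rose, so q_rxn = −|q_surr| = -4.317 kJ
ΔH = q_rxn / n = -54.81 kJ/mol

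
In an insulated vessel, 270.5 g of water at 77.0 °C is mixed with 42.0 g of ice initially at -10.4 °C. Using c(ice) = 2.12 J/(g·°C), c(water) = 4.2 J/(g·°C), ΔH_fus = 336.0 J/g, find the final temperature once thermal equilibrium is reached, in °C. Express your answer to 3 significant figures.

Heat to bring ice to 0 °C and melt it: q₁ = 42.0×2.12×10.4 + 42.0×336.0 = 15038 J
Heat the water can supply cooling to 0 °C: 270.5×4.2×77.0 = 87479.7 J > q₁, so all ice melts.
Energy balance: 270.5×4.2×(77.0 − T) = 15038 + 42.0×4.2×(T − 0)
1136.1(77.0 − T) = 15038 + 176.4 T
87479.7 − 15038 = 1312.5 T
T = 72441.7 / 1312.5 = 55.19 °C

T_f = 55.2 °C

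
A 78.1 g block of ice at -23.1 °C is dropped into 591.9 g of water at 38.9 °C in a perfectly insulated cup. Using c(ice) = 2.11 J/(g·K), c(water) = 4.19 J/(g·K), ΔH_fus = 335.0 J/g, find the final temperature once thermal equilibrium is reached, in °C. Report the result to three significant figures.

Heat to bring ice to 0 °C and melt it: q₁ = 78.1×2.11×23.1 + 78.1×335.0 = 29970 J
Heat the water can supply cooling to 0 °C: 591.9×4.19×38.9 = 96474.4 J > q₁, so all ice melts.
Energy balance: 591.9×4.19×(38.9 − T) = 29970 + 78.1×4.19×(T − 0)
2480.061(38.9 − T) = 29970 + 327.239 T
96474.4 − 29970 = 2807.300 T
T = 66504.4 / 2807.300 = 23.69 °C

T_f = 23.7 °C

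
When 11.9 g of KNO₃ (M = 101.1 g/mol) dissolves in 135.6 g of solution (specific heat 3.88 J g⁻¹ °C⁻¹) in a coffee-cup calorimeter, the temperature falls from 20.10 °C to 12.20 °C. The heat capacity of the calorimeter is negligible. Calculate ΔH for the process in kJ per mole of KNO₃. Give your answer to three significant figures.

ΔH = 35.3 kJ/mol

|ΔT| = |12.20 − 20.10| = 7.90 °C
|q_surr| = (135.6 × 3.88) × 7.90 = 526.128 × 7.90 = 4156 J
n(KNO₃) = 11.9 / 101.1 = 0.1177 mol
Temperature fell, so q_rxn = +|q_surr| = 4.156 kJ
ΔH = q_rxn / n = 35.31 kJ/mol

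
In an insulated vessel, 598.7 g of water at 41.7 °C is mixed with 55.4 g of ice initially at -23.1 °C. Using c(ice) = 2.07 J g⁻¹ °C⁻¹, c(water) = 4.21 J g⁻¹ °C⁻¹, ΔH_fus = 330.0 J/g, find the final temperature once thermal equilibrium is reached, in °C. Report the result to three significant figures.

Heat to bring ice to 0 °C and melt it: q₁ = 55.4×2.07×23.1 + 55.4×330.0 = 20931 J
Heat the water can supply cooling to 0 °C: 598.7×4.21×41.7 = 105106 J > q₁, so all ice melts.
Energy balance: 598.7×4.21×(41.7 − T) = 20931 + 55.4×4.21×(T − 0)
2520.527(41.7 − T) = 20931 + 233.234 T
105106 − 20931 = 2753.761 T
T = 84175 / 2753.761 = 30.57 °C

T_f = 30.6 °C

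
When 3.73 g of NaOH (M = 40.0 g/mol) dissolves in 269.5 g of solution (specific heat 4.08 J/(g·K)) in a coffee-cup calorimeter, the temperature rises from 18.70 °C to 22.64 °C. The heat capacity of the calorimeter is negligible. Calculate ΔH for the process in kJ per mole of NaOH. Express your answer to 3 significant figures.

ΔH = -46.5 kJ/mol

|ΔT| = |22.64 − 18.70| = 3.94 °C
|q_surr| = (269.5 × 4.08) × 3.94 = 1099.56 × 3.94 = 4332 J
n(NaOH) = 3.73 / 40.0 = 0.09325 mol
Temperature rose, so q_rxn = −|q_surr| = -4.332 kJ
ΔH = q_rxn / n = -46.46 kJ/mol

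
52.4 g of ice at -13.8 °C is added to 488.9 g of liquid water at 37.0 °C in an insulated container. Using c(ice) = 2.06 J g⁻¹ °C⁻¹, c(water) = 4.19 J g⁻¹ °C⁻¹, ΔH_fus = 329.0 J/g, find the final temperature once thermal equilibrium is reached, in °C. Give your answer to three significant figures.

Heat to bring ice to 0 °C and melt it: q₁ = 52.4×2.06×13.8 + 52.4×329.0 = 18729 J
Heat the water can supply cooling to 0 °C: 488.9×4.19×37.0 = 75794.2 J > q₁, so all ice melts.
Energy balance: 488.9×4.19×(37.0 − T) = 18729 + 52.4×4.19×(T − 0)
2048.491(37.0 − T) = 18729 + 219.556 T
75794.2 − 18729 = 2268.047 T
T = 57065.2 / 2268.047 = 25.16 °C

T_f = 25.2 °C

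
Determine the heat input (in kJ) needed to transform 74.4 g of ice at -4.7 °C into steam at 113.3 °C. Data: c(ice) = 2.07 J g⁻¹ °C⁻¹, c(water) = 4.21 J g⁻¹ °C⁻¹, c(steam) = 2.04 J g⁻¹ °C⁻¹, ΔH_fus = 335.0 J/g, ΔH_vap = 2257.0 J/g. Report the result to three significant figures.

q = 227 kJ

q1 (heat ice -4.7→0.0 °C): 74.4 × 2.07 × 4.7 = 724 J
q2 (melt at 0 °C): 74.4 × 335.0 = 24924 J
q3 (heat water 0.0→100.0 °C): 74.4 × 4.21 × 100.0 = 31322 J
q4 (vaporize at 100 °C): 74.4 × 2257.0 = 167921 J
q5 (heat steam 100.0→113.3 °C): 74.4 × 2.04 × 13.3 = 2019 J
Total: 724 + 24924 + 31322 + 167921 + 2019 = 226910 J = 227 kJ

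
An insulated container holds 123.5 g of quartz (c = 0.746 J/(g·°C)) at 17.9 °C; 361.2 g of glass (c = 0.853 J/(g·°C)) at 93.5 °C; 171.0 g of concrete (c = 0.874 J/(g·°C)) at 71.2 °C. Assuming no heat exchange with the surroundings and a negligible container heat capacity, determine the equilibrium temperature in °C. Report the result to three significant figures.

Σ mᵢcᵢ(T − Tᵢ) = 0  ⇒  T = Σ mᵢcᵢTᵢ / Σ mᵢcᵢ
Σ mᵢcᵢ = 123.5×0.746 + 361.2×0.853 + 171.0×0.874 = 549.6886
Σ mᵢcᵢTᵢ = 92.131×17.9 + 308.1036×93.5 + 149.454×71.2 = 41098
T = 41098 / 549.6886 = 74.77 °C

T_f = 74.8 °C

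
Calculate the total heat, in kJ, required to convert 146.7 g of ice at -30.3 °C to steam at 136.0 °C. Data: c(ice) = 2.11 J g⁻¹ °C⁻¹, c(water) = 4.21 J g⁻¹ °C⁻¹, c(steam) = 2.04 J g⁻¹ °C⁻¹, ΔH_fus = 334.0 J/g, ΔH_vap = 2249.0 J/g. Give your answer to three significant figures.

q = 461 kJ

q1 (heat ice -30.3→0.0 °C): 146.7 × 2.11 × 30.3 = 9379 J
q2 (melt at 0 °C): 146.7 × 334.0 = 48998 J
q3 (heat water 0.0→100.0 °C): 146.7 × 4.21 × 100.0 = 61761 J
q4 (vaporize at 100 °C): 146.7 × 2249.0 = 329928 J
q5 (heat steam 100.0→136.0 °C): 146.7 × 2.04 × 36.0 = 10774 J
Total: 9379 + 48998 + 61761 + 329928 + 10774 = 460840 J = 461 kJ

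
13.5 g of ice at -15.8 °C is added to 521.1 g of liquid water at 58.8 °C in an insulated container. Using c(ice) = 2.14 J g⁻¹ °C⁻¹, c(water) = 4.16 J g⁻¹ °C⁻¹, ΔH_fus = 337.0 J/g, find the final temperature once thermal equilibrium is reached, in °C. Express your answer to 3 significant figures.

Heat to bring ice to 0 °C and melt it: q₁ = 13.5×2.14×15.8 + 13.5×337.0 = 5006.0 J
Heat the water can supply cooling to 0 °C: 521.1×4.16×58.8 = 127465 J > q₁, so all ice melts.
Energy balance: 521.1×4.16×(58.8 − T) = 5006.0 + 13.5×4.16×(T − 0)
2167.776(58.8 − T) = 5006.0 + 56.16 T
127465 − 5006.0 = 2223.936 T
T = 122459.0 / 2223.936 = 55.06 °C

T_f = 55.1 °C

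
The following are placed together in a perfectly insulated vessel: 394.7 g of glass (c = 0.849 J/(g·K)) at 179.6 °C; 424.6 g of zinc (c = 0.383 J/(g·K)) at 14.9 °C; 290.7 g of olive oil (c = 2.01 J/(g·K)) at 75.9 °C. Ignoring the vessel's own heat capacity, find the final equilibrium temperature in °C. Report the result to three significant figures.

Σ mᵢcᵢ(T − Tᵢ) = 0  ⇒  T = Σ mᵢcᵢTᵢ / Σ mᵢcᵢ
Σ mᵢcᵢ = 394.7×0.849 + 424.6×0.383 + 290.7×2.01 = 1082.0291
Σ mᵢcᵢTᵢ = 335.1003×179.6 + 162.6218×14.9 + 584.307×75.9 = 106956
T = 106956 / 1082.0291 = 98.848 °C

T_f = 98.8 °C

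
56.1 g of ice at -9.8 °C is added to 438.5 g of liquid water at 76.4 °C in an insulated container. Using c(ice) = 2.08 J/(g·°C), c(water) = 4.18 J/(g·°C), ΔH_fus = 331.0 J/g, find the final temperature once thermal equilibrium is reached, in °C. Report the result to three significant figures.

T_f = 58.2 °C

Heat to bring ice to 0 °C and melt it: q₁ = 56.1×2.08×9.8 + 56.1×331.0 = 19713 J
Heat the water can supply cooling to 0 °C: 438.5×4.18×76.4 = 140036 J > q₁, so all ice melts.
Energy balance: 438.5×4.18×(76.4 − T) = 19713 + 56.1×4.18×(T − 0)
1832.93(76.4 − T) = 19713 + 234.498 T
140036 − 19713 = 2067.428 T
T = 120323 / 2067.428 = 58.20 °C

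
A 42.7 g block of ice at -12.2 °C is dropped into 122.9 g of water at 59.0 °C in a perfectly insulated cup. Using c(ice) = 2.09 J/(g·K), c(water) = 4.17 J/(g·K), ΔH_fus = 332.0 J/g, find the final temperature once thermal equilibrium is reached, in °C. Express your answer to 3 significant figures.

Heat to bring ice to 0 °C and melt it: q₁ = 42.7×2.09×12.2 + 42.7×332.0 = 15265 J
Heat the water can supply cooling to 0 °C: 122.9×4.17×59.0 = 30237.1 J > q₁, so all ice melts.
Energy balance: 122.9×4.17×(59.0 − T) = 15265 + 42.7×4.17×(T − 0)
512.493(59.0 − T) = 15265 + 178.059 T
30237.1 − 15265 = 690.552 T
T = 14972.1 / 690.552 = 21.68 °C

T_f = 21.7 °C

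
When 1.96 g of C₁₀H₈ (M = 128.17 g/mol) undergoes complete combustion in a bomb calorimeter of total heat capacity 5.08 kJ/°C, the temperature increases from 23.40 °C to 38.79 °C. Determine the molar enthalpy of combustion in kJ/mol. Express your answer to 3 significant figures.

ΔH = -5110 kJ/mol

ΔT = 38.79 − 23.40 = 15.39 °C
q_cal = C_cal × ΔT = 5.08 × 15.39 = 78.1812 kJ
n = 1.96 / 128.17 = 0.01529 mol
q_rxn = −q_cal = -78.1812 kJ
ΔH = -78.1812 / 0.01529 = -5113 kJ/mol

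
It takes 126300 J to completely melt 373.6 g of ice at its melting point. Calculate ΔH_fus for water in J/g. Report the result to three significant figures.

ΔH_fus = q / m = 126300 / 373.6 = 338 J/g

ΔH_fus = 338 J/g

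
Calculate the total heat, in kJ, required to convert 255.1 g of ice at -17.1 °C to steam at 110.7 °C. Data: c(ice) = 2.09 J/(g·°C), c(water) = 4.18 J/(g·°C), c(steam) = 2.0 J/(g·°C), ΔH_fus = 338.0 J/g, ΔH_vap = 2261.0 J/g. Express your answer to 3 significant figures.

q1 (heat ice -17.1→0.0 °C): 255.1 × 2.09 × 17.1 = 9117 J
q2 (melt at 0 °C): 255.1 × 338.0 = 86224 J
q3 (heat water 0.0→100.0 °C): 255.1 × 4.18 × 100.0 = 106632 J
q4 (vaporize at 100 °C): 255.1 × 2261.0 = 576781 J
q5 (heat steam 100.0→110.7 °C): 255.1 × 2.0 × 10.7 = 5459 J
Total: 9117 + 86224 + 106632 + 576781 + 5459 = 784213 J = 784 kJ

q = 784 kJ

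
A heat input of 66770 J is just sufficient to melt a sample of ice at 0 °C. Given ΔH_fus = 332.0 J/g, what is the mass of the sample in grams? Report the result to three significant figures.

m = 201 g

m = q / ΔH_fus = 66770 J / 332.0 J/g = 201 g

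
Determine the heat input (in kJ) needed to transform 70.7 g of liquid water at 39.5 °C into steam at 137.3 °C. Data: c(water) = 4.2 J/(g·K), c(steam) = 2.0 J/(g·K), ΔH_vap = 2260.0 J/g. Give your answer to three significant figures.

q1 (heat water 39.5→100.0 °C): 70.7 × 4.2 × 60.5 = 17965 J
q2 (vaporize at 100 °C): 70.7 × 2260.0 = 159782 J
q3 (heat steam 100.0→137.3 °C): 70.7 × 2.0 × 37.3 = 5274 J
Total: 17965 + 159782 + 5274 = 183021 J = 183 kJ

q = 183 kJ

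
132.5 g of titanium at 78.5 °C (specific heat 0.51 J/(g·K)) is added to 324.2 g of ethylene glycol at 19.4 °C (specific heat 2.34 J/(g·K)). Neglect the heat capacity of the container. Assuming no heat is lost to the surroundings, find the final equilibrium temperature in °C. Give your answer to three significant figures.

Heat lost by titanium = heat gained by ethylene glycol.
(132.5)(0.51)(78.5 − T) = (324.2)(2.34)(T − 19.4)
67.575 (78.5 − T) = 758.628 (T − 19.4)
5304.6 − 67.575 T = 758.628 T − 14717
20021.6 = 826.203 T
T = 24.23 °C

T_f = 24.2 °C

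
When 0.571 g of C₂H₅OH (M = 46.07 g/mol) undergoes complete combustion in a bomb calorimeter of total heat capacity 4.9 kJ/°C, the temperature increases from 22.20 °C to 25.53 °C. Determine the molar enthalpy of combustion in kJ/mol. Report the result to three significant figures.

ΔH = -1320 kJ/mol

ΔT = 25.53 − 22.20 = 3.33 °C
q_cal = C_cal × ΔT = 4.9 × 3.33 = 16.317 kJ
n = 0.571 / 46.07 = 0.01239 mol
q_rxn = −q_cal = -16.317 kJ
ΔH = -16.317 / 0.01239 = -1317 kJ/mol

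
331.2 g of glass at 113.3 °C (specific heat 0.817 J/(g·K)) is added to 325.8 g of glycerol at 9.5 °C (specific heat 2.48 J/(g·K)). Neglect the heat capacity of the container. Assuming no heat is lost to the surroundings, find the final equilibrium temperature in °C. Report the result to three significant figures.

Heat lost by glass = heat gained by glycerol.
(331.2)(0.817)(113.3 − T) = (325.8)(2.48)(T − 9.5)
270.5904 (113.3 − T) = 807.984 (T − 9.5)
30658 − 270.5904 T = 807.984 T − 7675.8
38333.8 = 1078.5744 T
T = 35.54 °C

T_f = 35.5 °C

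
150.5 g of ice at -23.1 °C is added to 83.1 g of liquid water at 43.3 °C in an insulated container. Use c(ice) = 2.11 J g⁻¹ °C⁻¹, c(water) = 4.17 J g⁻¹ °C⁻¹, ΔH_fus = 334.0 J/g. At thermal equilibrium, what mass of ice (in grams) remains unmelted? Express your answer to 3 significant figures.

Heat to warm all ice to 0 °C: 150.5×2.11×23.1 = 7335.5 J
Heat released by water cooling to 0 °C: 83.1×4.17×43.3 = 15005 J
15005 J < 7335.5 + 150.5×334.0 = 57602.5 J, so not all ice melts; final T = 0 °C.
Heat left for melting: 15005 − 7335.5 = 7669.5 J
Mass melted = 7669.5 / 334.0 = 22.96 g
Ice remaining = 150.5 − 22.96 = 127.54 g

m_ice remaining = 128 g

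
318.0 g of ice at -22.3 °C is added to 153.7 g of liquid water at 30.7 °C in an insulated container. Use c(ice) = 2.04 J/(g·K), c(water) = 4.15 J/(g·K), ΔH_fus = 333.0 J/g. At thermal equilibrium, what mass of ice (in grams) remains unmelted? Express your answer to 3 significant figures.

m_ice remaining = 303 g

Heat to warm all ice to 0 °C: 318.0×2.04×22.3 = 14466 J
Heat released by water cooling to 0 °C: 153.7×4.15×30.7 = 19582 J
19582 J < 14466 + 318.0×333.0 = 120360 J, so not all ice melts; final T = 0 °C.
Heat left for melting: 19582 − 14466 = 5116 J
Mass melted = 5116 / 333.0 = 15.36 g
Ice remaining = 318.0 − 15.36 = 302.64 g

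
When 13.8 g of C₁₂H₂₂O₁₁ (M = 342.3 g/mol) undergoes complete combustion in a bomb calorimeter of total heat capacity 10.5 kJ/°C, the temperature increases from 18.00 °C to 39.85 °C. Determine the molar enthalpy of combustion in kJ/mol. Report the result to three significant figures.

ΔH = -5690 kJ/mol

ΔT = 39.85 − 18.00 = 21.85 °C
q_cal = C_cal × ΔT = 10.5 × 21.85 = 229.425 kJ
n = 13.8 / 342.3 = 0.04032 mol
q_rxn = −q_cal = -229.425 kJ
ΔH = -229.425 / 0.04032 = -5690 kJ/mol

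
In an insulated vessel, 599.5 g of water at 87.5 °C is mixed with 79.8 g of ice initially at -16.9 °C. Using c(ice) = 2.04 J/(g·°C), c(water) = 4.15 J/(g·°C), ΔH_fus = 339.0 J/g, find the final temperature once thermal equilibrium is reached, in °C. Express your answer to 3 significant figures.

T_f = 66.6 °C

Heat to bring ice to 0 °C and melt it: q₁ = 79.8×2.04×16.9 + 79.8×339.0 = 29803 J
Heat the water can supply cooling to 0 °C: 599.5×4.15×87.5 = 217693 J > q₁, so all ice melts.
Energy balance: 599.5×4.15×(87.5 − T) = 29803 + 79.8×4.15×(T − 0)
2487.925(87.5 − T) = 29803 + 331.17 T
217693 − 29803 = 2819.095 T
T = 187890 / 2819.095 = 66.649 °C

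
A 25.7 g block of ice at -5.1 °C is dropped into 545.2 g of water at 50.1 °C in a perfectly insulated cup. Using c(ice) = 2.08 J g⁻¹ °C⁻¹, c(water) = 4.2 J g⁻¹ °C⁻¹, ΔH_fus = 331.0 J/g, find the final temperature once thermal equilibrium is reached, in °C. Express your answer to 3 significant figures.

T_f = 44.2 °C

Heat to bring ice to 0 °C and melt it: q₁ = 25.7×2.08×5.1 + 25.7×331.0 = 8779.3 J
Heat the water can supply cooling to 0 °C: 545.2×4.2×50.1 = 114721 J > q₁, so all ice melts.
Energy balance: 545.2×4.2×(50.1 − T) = 8779.3 + 25.7×4.2×(T − 0)
2289.84(50.1 − T) = 8779.3 + 107.94 T
114721 − 8779.3 = 2397.78 T
T = 105941.7 / 2397.78 = 44.18 °C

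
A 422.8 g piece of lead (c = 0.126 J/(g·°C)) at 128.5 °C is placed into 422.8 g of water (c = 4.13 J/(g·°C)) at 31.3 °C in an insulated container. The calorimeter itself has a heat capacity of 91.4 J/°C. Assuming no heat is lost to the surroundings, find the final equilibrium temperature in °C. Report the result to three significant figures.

Heat lost by lead = heat gained by water + calorimeter.
(422.8)(0.126)(128.5 − T) = [(422.8)(4.13) + 91.4](T − 31.3)
53.2728 (128.5 − T) = 1837.564 (T − 31.3)
6845.6 − 53.2728 T = 1837.564 T − 57516
64361.6 = 1890.8368 T
T = 34.04 °C

T_f = 34.0 °C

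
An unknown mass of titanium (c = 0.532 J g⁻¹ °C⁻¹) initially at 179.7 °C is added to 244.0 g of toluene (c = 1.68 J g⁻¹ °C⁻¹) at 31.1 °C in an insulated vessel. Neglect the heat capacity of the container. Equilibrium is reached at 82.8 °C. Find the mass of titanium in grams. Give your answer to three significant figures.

m = 411 g

q_gained = (244.0 × 1.68) × (82.8 − 31.1) = 21190 J
q_lost = m × 0.532 × (179.7 − 82.8) = 51.5508 m
m = 21190 / 51.5508 = 411 g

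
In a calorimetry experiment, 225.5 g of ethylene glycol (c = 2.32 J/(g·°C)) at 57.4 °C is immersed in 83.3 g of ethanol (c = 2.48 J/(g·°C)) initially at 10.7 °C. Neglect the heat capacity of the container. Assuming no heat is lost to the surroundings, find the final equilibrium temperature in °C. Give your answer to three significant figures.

Heat lost by ethylene glycol = heat gained by ethanol.
(225.5)(2.32)(57.4 − T) = (83.3)(2.48)(T − 10.7)
523.16 (57.4 − T) = 206.584 (T − 10.7)
30029 − 523.16 T = 206.584 T − 2210.4
32239.4 = 729.744 T
T = 44.18 °C

T_f = 44.2 °C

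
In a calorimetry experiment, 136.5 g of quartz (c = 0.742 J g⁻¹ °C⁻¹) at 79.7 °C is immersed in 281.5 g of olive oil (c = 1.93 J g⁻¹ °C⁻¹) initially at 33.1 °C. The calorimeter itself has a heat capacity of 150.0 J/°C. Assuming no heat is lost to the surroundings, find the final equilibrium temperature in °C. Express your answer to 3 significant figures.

Heat lost by quartz = heat gained by olive oil + calorimeter.
(136.5)(0.742)(79.7 − T) = [(281.5)(1.93) + 150.0](T − 33.1)
101.283 (79.7 − T) = 693.295 (T − 33.1)
8072.3 − 101.283 T = 693.295 T − 22948
31020.3 = 794.578 T
T = 39.04 °C

T_f = 39.0 °C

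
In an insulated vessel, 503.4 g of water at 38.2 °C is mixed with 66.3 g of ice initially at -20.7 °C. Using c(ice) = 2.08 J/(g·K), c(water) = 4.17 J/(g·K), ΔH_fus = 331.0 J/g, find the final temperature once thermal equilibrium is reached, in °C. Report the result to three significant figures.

T_f = 23.3 °C

Heat to bring ice to 0 °C and melt it: q₁ = 66.3×2.08×20.7 + 66.3×331.0 = 24800 J
Heat the water can supply cooling to 0 °C: 503.4×4.17×38.2 = 80188.6 J > q₁, so all ice melts.
Energy balance: 503.4×4.17×(38.2 − T) = 24800 + 66.3×4.17×(T − 0)
2099.178(38.2 − T) = 24800 + 276.471 T
80188.6 − 24800 = 2375.649 T
T = 55388.6 / 2375.649 = 23.32 °C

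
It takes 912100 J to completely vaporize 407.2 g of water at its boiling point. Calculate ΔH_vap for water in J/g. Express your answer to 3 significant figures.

ΔH_vap = 2240 J/g

ΔH_vap = q / m = 912100 / 407.2 = 2240 J/g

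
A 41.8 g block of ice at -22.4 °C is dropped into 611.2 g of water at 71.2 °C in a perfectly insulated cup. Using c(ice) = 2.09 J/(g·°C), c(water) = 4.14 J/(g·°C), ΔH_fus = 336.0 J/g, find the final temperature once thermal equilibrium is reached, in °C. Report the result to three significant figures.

T_f = 60.7 °C

Heat to bring ice to 0 °C and melt it: q₁ = 41.8×2.09×22.4 + 41.8×336.0 = 16002 J
Heat the water can supply cooling to 0 °C: 611.2×4.14×71.2 = 180162 J > q₁, so all ice melts.
Energy balance: 611.2×4.14×(71.2 − T) = 16002 + 41.8×4.14×(T − 0)
2530.368(71.2 − T) = 16002 + 173.052 T
180162 − 16002 = 2703.420 T
T = 164160 / 2703.420 = 60.72 °C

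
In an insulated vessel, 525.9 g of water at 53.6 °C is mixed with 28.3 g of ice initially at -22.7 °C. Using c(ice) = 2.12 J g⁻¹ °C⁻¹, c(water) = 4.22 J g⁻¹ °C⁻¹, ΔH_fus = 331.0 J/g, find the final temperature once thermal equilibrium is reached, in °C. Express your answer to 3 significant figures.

Heat to bring ice to 0 °C and melt it: q₁ = 28.3×2.12×22.7 + 28.3×331.0 = 10729 J
Heat the water can supply cooling to 0 °C: 525.9×4.22×53.6 = 118954 J > q₁, so all ice melts.
Energy balance: 525.9×4.22×(53.6 − T) = 10729 + 28.3×4.22×(T − 0)
2219.298(53.6 − T) = 10729 + 119.426 T
118954 − 10729 = 2338.724 T
T = 108225 / 2338.724 = 46.28 °C

T_f = 46.3 °C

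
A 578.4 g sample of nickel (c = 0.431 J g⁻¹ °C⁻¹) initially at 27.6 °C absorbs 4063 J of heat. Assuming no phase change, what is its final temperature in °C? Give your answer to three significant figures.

T_f = 43.9 °C

ΔT = q / (m c) = 4063 / (578.4 × 0.431) = 16.30 °C
T_f = 27.6 + 16.30 = 43.90 °C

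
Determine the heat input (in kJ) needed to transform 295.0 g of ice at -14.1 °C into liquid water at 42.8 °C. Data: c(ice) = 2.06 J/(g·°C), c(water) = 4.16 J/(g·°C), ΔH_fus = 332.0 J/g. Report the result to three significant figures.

q = 159 kJ

q1 (heat ice -14.1→0.0 °C): 295.0 × 2.06 × 14.1 = 8569 J
q2 (melt at 0 °C): 295.0 × 332.0 = 97940 J
q3 (heat water 0.0→42.8 °C): 295.0 × 4.16 × 42.8 = 52524 J
Total: 8569 + 97940 + 52524 = 159033 J = 159 kJ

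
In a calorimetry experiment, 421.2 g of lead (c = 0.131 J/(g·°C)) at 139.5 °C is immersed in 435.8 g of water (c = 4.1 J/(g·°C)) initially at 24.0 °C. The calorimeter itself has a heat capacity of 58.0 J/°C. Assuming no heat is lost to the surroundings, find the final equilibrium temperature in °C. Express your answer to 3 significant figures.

Heat lost by lead = heat gained by water + calorimeter.
(421.2)(0.131)(139.5 − T) = [(435.8)(4.1) + 58.0](T − 24.0)
55.1772 (139.5 − T) = 1844.78 (T − 24.0)
7697.2 − 55.1772 T = 1844.78 T − 44275
51972.2 = 1899.9572 T
T = 27.35 °C

T_f = 27.4 °C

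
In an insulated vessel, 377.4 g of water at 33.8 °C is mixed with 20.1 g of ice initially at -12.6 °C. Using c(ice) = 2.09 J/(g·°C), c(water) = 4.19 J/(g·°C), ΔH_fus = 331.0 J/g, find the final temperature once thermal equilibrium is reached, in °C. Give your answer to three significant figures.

Heat to bring ice to 0 °C and melt it: q₁ = 20.1×2.09×12.6 + 20.1×331.0 = 7182.4 J
Heat the water can supply cooling to 0 °C: 377.4×4.19×33.8 = 53448.1 J > q₁, so all ice melts.
Energy balance: 377.4×4.19×(33.8 − T) = 7182.4 + 20.1×4.19×(T − 0)
1581.306(33.8 − T) = 7182.4 + 84.219 T
53448.1 − 7182.4 = 1665.525 T
T = 46265.7 / 1665.525 = 27.78 °C

T_f = 27.8 °C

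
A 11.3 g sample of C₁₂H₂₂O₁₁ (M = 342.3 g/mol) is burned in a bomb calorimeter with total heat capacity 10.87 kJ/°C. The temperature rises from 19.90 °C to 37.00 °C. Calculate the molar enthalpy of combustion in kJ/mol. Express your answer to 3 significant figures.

ΔT = 37.00 − 19.90 = 17.10 °C
q_cal = C_cal × ΔT = 10.87 × 17.10 = 185.877 kJ
n = 11.3 / 342.3 = 0.03301 mol
q_rxn = −q_cal = -185.877 kJ
ΔH = -185.877 / 0.03301 = -5631 kJ/mol

ΔH = -5630 kJ/mol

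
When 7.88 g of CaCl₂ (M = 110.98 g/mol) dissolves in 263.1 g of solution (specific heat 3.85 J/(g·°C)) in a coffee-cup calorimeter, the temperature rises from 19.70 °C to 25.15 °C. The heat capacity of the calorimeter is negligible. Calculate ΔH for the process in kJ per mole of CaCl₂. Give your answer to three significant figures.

|ΔT| = |25.15 − 19.70| = 5.45 °C
|q_surr| = (263.1 × 3.85) × 5.45 = 1012.935 × 5.45 = 5520 J
n(CaCl₂) = 7.88 / 110.98 = 0.07100 mol
Temperature rose, so q_rxn = −|q_surr| = -5.520 kJ
ΔH = q_rxn / n = -77.746 kJ/mol

ΔH = -77.7 kJ/mol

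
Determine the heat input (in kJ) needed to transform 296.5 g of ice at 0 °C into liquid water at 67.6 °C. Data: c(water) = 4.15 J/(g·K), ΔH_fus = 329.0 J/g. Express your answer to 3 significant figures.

q1 (melt at 0 °C): 296.5 × 329.0 = 97549 J
q2 (heat water 0.0→67.6 °C): 296.5 × 4.15 × 67.6 = 83180 J
Total: 97549 + 83180 = 180729 J = 181 kJ

q = 181 kJ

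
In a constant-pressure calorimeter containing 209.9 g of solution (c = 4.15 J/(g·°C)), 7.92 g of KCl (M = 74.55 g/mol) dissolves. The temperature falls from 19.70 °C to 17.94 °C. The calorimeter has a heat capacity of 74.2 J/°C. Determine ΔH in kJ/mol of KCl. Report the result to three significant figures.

|ΔT| = |17.94 − 19.70| = 1.76 °C
|q_surr| = (209.9 × 4.15 + 74.2) × 1.76 = 945.285 × 1.76 = 1664 J
n(KCl) = 7.92 / 74.55 = 0.1062 mol
Temperature fell, so q_rxn = +|q_surr| = 1.664 kJ
ΔH = q_rxn / n = 15.67 kJ/mol

ΔH = 15.7 kJ/mol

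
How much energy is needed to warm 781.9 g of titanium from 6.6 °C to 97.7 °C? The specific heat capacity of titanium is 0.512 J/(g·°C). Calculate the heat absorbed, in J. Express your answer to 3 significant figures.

q = m c ΔT = 781.9 × 0.512 × (97.7 − 6.6)
q = 781.9 × 0.512 × 91.1 = 36470 J

q = 36500 J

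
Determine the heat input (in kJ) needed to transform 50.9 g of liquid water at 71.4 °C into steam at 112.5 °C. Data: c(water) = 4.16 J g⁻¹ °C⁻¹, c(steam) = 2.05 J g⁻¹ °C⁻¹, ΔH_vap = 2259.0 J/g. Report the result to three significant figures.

q = 122 kJ

q1 (heat water 71.4→100.0 °C): 50.9 × 4.16 × 28.6 = 6056 J
q2 (vaporize at 100 °C): 50.9 × 2259.0 = 114983 J
q3 (heat steam 100.0→112.5 °C): 50.9 × 2.05 × 12.5 = 1304 J
Total: 6056 + 114983 + 1304 = 122343 J = 122 kJ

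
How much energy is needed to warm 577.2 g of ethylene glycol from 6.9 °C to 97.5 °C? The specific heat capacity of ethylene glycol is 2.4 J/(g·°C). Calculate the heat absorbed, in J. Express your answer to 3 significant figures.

q = m c ΔT = 577.2 × 2.4 × (97.5 − 6.9)
q = 577.2 × 2.4 × 90.6 = 125500 J

q = 126000 J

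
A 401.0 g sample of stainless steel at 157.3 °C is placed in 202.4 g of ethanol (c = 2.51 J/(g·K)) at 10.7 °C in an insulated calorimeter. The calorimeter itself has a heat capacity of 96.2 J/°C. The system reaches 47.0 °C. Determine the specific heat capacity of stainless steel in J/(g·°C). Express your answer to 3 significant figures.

c = 0.496 J/(g·°C)

q_gained = (202.4 × 2.51 + 96.2) × (47.0 − 10.7) = 21930 J
q_lost = 401.0 × c × (157.3 − 47.0) = 44230.3 c
Set equal: c = 21930 / 44230.3 = 0.496 J/(g·°C)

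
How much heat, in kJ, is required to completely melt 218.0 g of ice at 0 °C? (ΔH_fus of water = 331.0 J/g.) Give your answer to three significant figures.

q = 72.2 kJ

q = m × ΔH_fus = 218.0 × 331.0 = 72160 J = 72.2 kJ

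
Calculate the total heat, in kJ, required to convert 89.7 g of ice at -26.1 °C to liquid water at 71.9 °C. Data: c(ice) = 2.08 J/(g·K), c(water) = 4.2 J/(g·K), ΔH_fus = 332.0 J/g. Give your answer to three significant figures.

q1 (heat ice -26.1→0.0 °C): 89.7 × 2.08 × 26.1 = 4870 J
q2 (melt at 0 °C): 89.7 × 332.0 = 29780 J
q3 (heat water 0.0→71.9 °C): 89.7 × 4.2 × 71.9 = 27088 J
Total: 4870 + 29780 + 27088 = 61738 J = 61.7 kJ

q = 61.7 kJ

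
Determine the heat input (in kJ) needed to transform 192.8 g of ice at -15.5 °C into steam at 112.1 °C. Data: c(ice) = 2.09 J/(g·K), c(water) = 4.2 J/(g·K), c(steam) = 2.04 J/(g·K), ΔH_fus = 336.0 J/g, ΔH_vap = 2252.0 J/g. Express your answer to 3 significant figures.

q1 (heat ice -15.5→0.0 °C): 192.8 × 2.09 × 15.5 = 6246 J
q2 (melt at 0 °C): 192.8 × 336.0 = 64781 J
q3 (heat water 0.0→100.0 °C): 192.8 × 4.2 × 100.0 = 80976 J
q4 (vaporize at 100 °C): 192.8 × 2252.0 = 434186 J
q5 (heat steam 100.0→112.1 °C): 192.8 × 2.04 × 12.1 = 4759 J
Total: 6246 + 64781 + 80976 + 434186 + 4759 = 590948 J = 591 kJ

q = 591 kJ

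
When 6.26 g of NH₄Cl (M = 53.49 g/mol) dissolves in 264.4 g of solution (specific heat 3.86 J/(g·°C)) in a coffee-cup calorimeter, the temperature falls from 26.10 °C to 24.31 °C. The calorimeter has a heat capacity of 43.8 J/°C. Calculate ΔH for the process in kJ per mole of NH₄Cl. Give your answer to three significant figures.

|ΔT| = |24.31 − 26.10| = 1.79 °C
|q_surr| = (264.4 × 3.86 + 43.8) × 1.79 = 1064.384 × 1.79 = 1905 J
n(NH₄Cl) = 6.26 / 53.49 = 0.1170 mol
Temperature fell, so q_rxn = +|q_surr| = 1.905 kJ
ΔH = q_rxn / n = 16.28 kJ/mol

ΔH = 16.3 kJ/mol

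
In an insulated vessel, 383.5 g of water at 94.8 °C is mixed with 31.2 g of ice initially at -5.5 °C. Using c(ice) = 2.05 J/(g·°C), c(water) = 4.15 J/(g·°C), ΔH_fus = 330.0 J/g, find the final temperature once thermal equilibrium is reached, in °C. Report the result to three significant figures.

Heat to bring ice to 0 °C and melt it: q₁ = 31.2×2.05×5.5 + 31.2×330.0 = 10648 J
Heat the water can supply cooling to 0 °C: 383.5×4.15×94.8 = 150877 J > q₁, so all ice melts.
Energy balance: 383.5×4.15×(94.8 − T) = 10648 + 31.2×4.15×(T − 0)
1591.525(94.8 − T) = 10648 + 129.48 T
150877 − 10648 = 1721.005 T
T = 140229 / 1721.005 = 81.48 °C

T_f = 81.5 °C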